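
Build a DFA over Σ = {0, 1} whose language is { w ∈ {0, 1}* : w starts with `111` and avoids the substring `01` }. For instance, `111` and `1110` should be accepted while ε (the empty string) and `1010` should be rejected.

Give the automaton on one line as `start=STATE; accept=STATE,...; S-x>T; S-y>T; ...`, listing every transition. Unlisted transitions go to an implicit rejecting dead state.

start=S0; accept=S4,S5; S0-0>S1; S0-1>S2; S1-0>S1; S1-1>S1; S2-0>S1; S2-1>S3; S3-0>S1; S3-1>S4; S4-0>S5; S4-1>S4; S5-0>S5; S5-1>S1

Handle the two conditions separately and then intersect. One (5 states) tracks whether the input so far still matches the prefix `111`; the other (3 states) tracks partial matches of the forbidden pattern `01`. Each combined state is a pair, one component from each; accept when both components accept. Equivalent product states are then merged.
With 6 states:
        0   1  
>  S0   S1  S2 
   S1   S1  S1 
   S2   S1  S3 
   S3   S1  S4 
 * S4   S5  S4 
 * S5   S5  S1 
(> = start, * = accepting)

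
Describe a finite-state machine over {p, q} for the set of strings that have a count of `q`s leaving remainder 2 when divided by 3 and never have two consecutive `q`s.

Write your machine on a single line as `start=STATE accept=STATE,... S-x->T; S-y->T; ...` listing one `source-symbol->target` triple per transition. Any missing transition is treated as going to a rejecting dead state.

start=S0; accept=S4,S6; S0-p->S0; S0-q->S1; S1-p->S2; S1-q->S3; S2-p->S2; S2-q->S4; S3-p->S3; S3-q->S5; S4-p->S6; S4-q->S5; S5-p->S5; S5-q->S7; S6-p->S6; S6-q->S8; S7-p->S7; S7-q->S3; S8-p->S0; S8-q->S7

Run two small machines in parallel and take their product. The first has 3 states tracking the count of `q`s modulo 3; the second has 3 states tracking partial matches of the forbidden pattern `qq`. A product state is a pair (one from each), accepting exactly when both do.
With 9 states:
        p   q  
>  S0   S0  S1 
   S1   S2  S3 
   S2   S2  S4 
   S3   S3  S5 
 * S4   S6  S5 
   S5   S5  S7 
 * S6   S6  S8 
   S7   S7  S3 
   S8   S0  S7 
(> = start, * = accepting)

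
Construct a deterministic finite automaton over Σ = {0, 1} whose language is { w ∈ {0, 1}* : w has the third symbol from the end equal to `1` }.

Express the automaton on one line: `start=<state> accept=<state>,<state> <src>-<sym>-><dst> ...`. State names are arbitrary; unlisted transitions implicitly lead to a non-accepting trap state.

start=S0 accept=S11,S12,S13,S14 S0-0->S1 S0-1->S2 S1-0->S3 S1-1->S4 S2-0->S5 S2-1->S6 S3-0->S7 S3-1->S8 S4-0->S9 S4-1->S10 S5-0->S11 S5-1->S12 S6-0->S13 S6-1->S14 S7-0->S7 S7-1->S8 S8-0->S9 S8-1->S10 S9-0->S11 S9-1->S12 S10-0->S13 S10-1->S14 S11-0->S7 S11-1->S8 S12-0->S9 S12-1->S10 S13-0->S11 S13-1->S12 S14-0->S13 S14-1->S14

Because acceptance depends on a position counted from the end, the machine has to buffer the most recent 3 symbols. Make each state the string of the last up-to-3 symbols read; on input `x` shift the window left and append `x`. Accept when the buffered window has length 3 and begins with `1`.
          0    1  
>  S0     S1   S2 
   S1     S3   S4 
   S2     S5   S6 
   S3     S7   S8 
   S4     S9  S10 
   S5    S11  S12 
   S6    S13  S14 
   S7     S7   S8 
   S8     S9  S10 
   S9    S11  S12 
   S10   S13  S14 
 * S11    S7   S8 
 * S12    S9  S10 
 * S13   S11  S12 
 * S14   S13  S14 
(> = start, * = accepting)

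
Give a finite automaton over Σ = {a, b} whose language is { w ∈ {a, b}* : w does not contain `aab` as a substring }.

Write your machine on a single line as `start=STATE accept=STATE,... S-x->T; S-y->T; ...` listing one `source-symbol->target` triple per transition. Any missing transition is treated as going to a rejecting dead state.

This is the complement of 'contains `aab`'. Use the same substring-matching states — q0 through q3 holding how much of `aab` has just been matched — but flip the accepting set: everything except the trap q3 accepts.
A 4-state machine:
        a   b  
>* q0   q1  q0 
 * q1   q2  q0 
 * q2   q2  q3 
   q3   q3  q3 
(> = start, * = accepting)

start=q0; accept=q0,q1,q2; q0-a->q1; q0-b->q0; q1-a->q2; q1-b->q0; q2-a->q2; q2-b->q3; q3-a->q3; q3-b->q3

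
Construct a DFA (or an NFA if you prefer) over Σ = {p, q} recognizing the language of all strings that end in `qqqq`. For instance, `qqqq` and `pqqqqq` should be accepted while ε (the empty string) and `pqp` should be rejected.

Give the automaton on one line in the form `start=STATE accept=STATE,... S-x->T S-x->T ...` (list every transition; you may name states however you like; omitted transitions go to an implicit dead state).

Let each state record the length of the longest suffix of the input read so far that is also a prefix of `qqqq`. s1 means the last symbol is `q`; s2 means the last 2 symbols are `qq`; s3 means the last 3 symbols are `qqq`; s4 means the last 4 symbols are `qqqq`. Accept only at s4, where the string currently ends in `qqqq`.
With 5 states:
        p   q  
>  s0   s0  s1 
   s1   s0  s2 
   s2   s0  s3 
   s3   s0  s4 
 * s4   s0  s4 
(> = start, * = accepting)

start=s0 accept=s4 s0-p->s0 s0-q->s1 s1-p->s0 s1-q->s2 s2-p->s0 s2-q->s3 s3-p->s0 s3-q->s4 s4-p->s0 s4-q->s4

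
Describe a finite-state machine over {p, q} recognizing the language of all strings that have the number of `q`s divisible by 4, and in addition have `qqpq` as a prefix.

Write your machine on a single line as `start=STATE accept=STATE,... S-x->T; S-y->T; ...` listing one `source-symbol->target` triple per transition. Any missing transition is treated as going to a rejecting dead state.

Handle the two conditions separately and then intersect. The first has 4 states tracking the count of `q`s modulo 4; the second has 6 states tracking whether the input so far still matches the prefix `qqpq`. A product state is a pair (one from each), accepting exactly when both do. After merging equivalent states the machine shrinks.
        p   q  
>  s0   s1  s2 
   s1   s1  s1 
   s2   s1  s3 
   s3   s4  s1 
   s4   s1  s5 
   s5   s5  s6 
 * s6   s6  s7 
   s7   s7  s8 
   s8   s8  s5 
(> = start, * = accepting)

start=s0; accept=s6; s0-p->s1; s0-q->s2; s1-p->s1; s1-q->s1; s2-p->s1; s2-q->s3; s3-p->s4; s3-q->s1; s4-p->s1; s4-q->s5; s5-p->s5; s5-q->s6; s6-p->s6; s6-q->s7; s7-p->s7; s7-q->s8; s8-p->s8; s8-q->s5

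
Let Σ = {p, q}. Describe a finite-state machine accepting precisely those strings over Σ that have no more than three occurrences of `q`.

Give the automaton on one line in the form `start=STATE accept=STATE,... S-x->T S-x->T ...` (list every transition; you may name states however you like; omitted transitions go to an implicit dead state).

start=s0 accept=s0,s1,s2,s3 s0-p->s0 s0-q->s1 s1-p->s1 s1-q->s2 s2-p->s2 s2-q->s3 s3-p->s3 s3-q->s4 s4-p->s4 s4-q->s4

Count `q`s, saturating at 4: states s0 through s3 mean 0 through 3 `q`s seen; s4 means more than 3. Each `q` increments (capped at s4); other symbols loop. Accept from {s0, s1, s2, s3}.
        p   q  
>* s0   s0  s1 
 * s1   s1  s2 
 * s2   s2  s3 
 * s3   s3  s4 
   s4   s4  s4 
(> = start, * = accepting)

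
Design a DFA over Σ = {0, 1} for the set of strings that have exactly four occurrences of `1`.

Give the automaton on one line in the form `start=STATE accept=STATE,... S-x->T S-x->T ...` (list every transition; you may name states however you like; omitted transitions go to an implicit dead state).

start=s0 accept=s4 s0-0->s0 s0-1->s1 s1-0->s1 s1-1->s2 s2-0->s2 s2-1->s3 s3-0->s3 s3-1->s4 s4-0->s4 s4-1->s5 s5-0->s5 s5-1->s5

Only the number of `1`s matters, and only up to 5. Make a chain s0 → s1 → s2 → s3 → s4 → s5 advanced by each `1` (with s5 absorbing); every other symbol self-loops. The accepting set is {s4}.
6 states suffice.
        0   1  
>  s0   s0  s1 
   s1   s1  s2 
   s2   s2  s3 
   s3   s3  s4 
 * s4   s4  s5 
   s5   s5  s5 
(> = start, * = accepting)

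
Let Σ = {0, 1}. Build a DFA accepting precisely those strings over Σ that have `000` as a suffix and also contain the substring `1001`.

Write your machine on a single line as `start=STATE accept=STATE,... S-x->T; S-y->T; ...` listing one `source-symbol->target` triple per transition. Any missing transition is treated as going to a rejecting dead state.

start=s0; accept=s10; s0-0->s1; s0-1->s2; s1-0->s3; s1-1->s2; s2-0->s4; s2-1->s2; s3-0->s5; s3-1->s2; s4-0->s6; s4-1->s2; s5-0->s5; s5-1->s2; s6-0->s5; s6-1->s7; s7-0->s8; s7-1->s7; s8-0->s9; s8-1->s7; s9-0->s10; s9-1->s7; s10-0->s10; s10-1->s7

Handle the two conditions separately and then intersect. The first has 4 states tracking how much of the suffix `000` has currently been matched; the second has 5 states tracking whether and how much of `1001` has been seen. A product state is a pair (one from each), accepting exactly when both do.
With 11 states:
          0    1  
>  s0     s1   s2 
   s1     s3   s2 
   s2     s4   s2 
   s3     s5   s2 
   s4     s6   s2 
   s5     s5   s2 
   s6     s5   s7 
   s7     s8   s7 
   s8     s9   s7 
   s9    s10   s7 
 * s10   s10   s7 
(> = start, * = accepting)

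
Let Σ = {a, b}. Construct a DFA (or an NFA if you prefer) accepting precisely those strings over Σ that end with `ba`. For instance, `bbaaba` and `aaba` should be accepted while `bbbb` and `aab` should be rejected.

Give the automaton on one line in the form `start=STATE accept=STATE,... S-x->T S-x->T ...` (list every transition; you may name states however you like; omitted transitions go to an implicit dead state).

Remember how much of `ba` the current input suffix matches. State q0 means no match yet; q1 means the last symbol is `b`; q2 means the last 2 symbols are `ba`. Only q2 accepts. On a mismatch, fall back to the longest proper suffix that is still a prefix of `ba`.
3 states suffice.
        a   b  
>  q0   q0  q1 
   q1   q2  q1 
 * q2   q0  q1 
(> = start, * = accepting)

start=q0 accept=q2 q0-a->q0 q0-b->q1 q1-a->q2 q1-b->q1 q2-a->q0 q2-b->q1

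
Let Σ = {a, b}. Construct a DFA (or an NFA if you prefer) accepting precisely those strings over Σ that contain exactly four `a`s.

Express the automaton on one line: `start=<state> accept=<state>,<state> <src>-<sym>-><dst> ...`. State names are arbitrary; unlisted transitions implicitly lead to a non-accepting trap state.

Count `a`s, saturating at 5: states q0 through q4 mean 0 through 4 `a`s seen; q5 means more than 4. Each `a` increments (capped at q5); other symbols loop. Accept from {q4}.
        a   b  
>  q0   q1  q0 
   q1   q2  q1 
   q2   q3  q2 
   q3   q4  q3 
 * q4   q5  q4 
   q5   q5  q5 
(> = start, * = accepting)

start=q0 accept=q4 q0-a->q1 q0-b->q0 q1-a->q2 q1-b->q1 q2-a->q3 q2-b->q2 q3-a->q4 q3-b->q3 q4-a->q5 q4-b->q4 q5-a->q5 q5-b->q5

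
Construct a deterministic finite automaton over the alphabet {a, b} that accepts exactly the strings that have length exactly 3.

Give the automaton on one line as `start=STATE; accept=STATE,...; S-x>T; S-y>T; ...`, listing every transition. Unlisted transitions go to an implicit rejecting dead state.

start=q0; accept=q3; q0-a>q1; q0-b>q1; q1-a>q2; q1-b>q2; q2-a>q3; q2-b>q3; q3-a>q4; q3-b>q4; q4-a>q4; q4-b>q4

We only need to distinguish lengths 0, 1, …, 3, and '>3'. Chain q0 → q1 → q2 → q3 → q4 on every symbol, with q4 looping. Accepting states: {q3}.
5 states suffice.
        a   b  
>  q0   q1  q1 
   q1   q2  q2 
   q2   q3  q3 
 * q3   q4  q4 
   q4   q4  q4 
(> = start, * = accepting)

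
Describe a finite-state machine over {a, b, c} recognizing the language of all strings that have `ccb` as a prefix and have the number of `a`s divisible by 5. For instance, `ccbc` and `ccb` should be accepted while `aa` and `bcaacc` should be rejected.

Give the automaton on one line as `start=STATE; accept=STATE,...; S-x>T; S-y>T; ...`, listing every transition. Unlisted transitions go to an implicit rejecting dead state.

Build one automaton per condition and run them in lockstep. The first has 5 states tracking whether the input so far still matches the prefix `ccb`; the second has 5 states tracking the count of `a`s modulo 5. A product state is a pair (one from each), accepting exactly when both do. After merging equivalent states the machine shrinks.
9 states suffice.
        a   b   c  
>  S0   S1  S1  S2 
   S1   S1  S1  S1 
   S2   S1  S1  S3 
   S3   S1  S4  S1 
 * S4   S5  S4  S4 
   S5   S6  S5  S5 
   S6   S7  S6  S6 
   S7   S8  S7  S7 
   S8   S4  S8  S8 
(> = start, * = accepting)

start=S0; accept=S4; S0-a>S1; S0-b>S1; S0-c>S2; S1-a>S1; S1-b>S1; S1-c>S1; S2-a>S1; S2-b>S1; S2-c>S3; S3-a>S1; S3-b>S4; S3-c>S1; S4-a>S5; S4-b>S4; S4-c>S4; S5-a>S6; S5-b>S5; S5-c>S5; S6-a>S7; S6-b>S6; S6-c>S6; S7-a>S8; S7-b>S7; S7-c>S7; S8-a>S4; S8-b>S8; S8-c>S8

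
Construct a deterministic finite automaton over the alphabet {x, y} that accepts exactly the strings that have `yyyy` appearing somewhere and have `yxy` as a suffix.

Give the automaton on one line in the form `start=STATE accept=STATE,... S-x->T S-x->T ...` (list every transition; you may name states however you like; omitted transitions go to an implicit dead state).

Build one automaton per condition and run them in lockstep. The first has 5 states tracking whether and how much of `yyyy` has been seen; the second has 4 states tracking how much of the suffix `yxy` has currently been matched. A product state is a pair (one from each), accepting exactly when both do.
10 states suffice.
        x   y  
>  q0   q0  q1 
   q1   q2  q3 
   q2   q0  q4 
   q3   q2  q5 
   q4   q2  q3 
   q5   q2  q6 
   q6   q7  q6 
   q7   q8  q9 
   q8   q8  q6 
 * q9   q7  q6 
(> = start, * = accepting)

start=q0 accept=q9 q0-x->q0 q0-y->q1 q1-x->q2 q1-y->q3 q2-x->q0 q2-y->q4 q3-x->q2 q3-y->q5 q4-x->q2 q4-y->q3 q5-x->q2 q5-y->q6 q6-x->q7 q6-y->q6 q7-x->q8 q7-y->q9 q8-x->q8 q8-y->q6 q9-x->q7 q9-y->q6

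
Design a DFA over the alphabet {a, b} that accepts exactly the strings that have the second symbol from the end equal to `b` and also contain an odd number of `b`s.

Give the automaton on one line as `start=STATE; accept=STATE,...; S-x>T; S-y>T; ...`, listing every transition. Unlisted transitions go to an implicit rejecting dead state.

start=S0; accept=S2,S5; S0-a>S0; S0-b>S1; S1-a>S2; S1-b>S3; S2-a>S4; S2-b>S3; S3-a>S0; S3-b>S5; S4-a>S4; S4-b>S3; S5-a>S2; S5-b>S3

Build one automaton per condition and run them in lockstep. The first has 7 states tracking the last 2 symbols read; the second has 2 states tracking the count of `b`s modulo 2. A product state is a pair (one from each), accepting exactly when both do. Equivalent product states are then merged.
        a   b  
>  S0   S0  S1 
   S1   S2  S3 
 * S2   S4  S3 
   S3   S0  S5 
   S4   S4  S3 
 * S5   S2  S3 
(> = start, * = accepting)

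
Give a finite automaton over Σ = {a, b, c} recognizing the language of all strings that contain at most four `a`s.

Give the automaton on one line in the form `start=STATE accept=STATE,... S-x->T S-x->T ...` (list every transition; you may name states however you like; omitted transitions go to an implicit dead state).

Only the number of `a`s matters, and only up to 5. Make a chain s0 → s1 → s2 → s3 → s4 → s5 advanced by each `a` (with s5 absorbing); every other symbol self-loops. The accepting set is {s0, s1, s2, s3, s4}.
6 states suffice.
        a   b   c  
>* s0   s1  s0  s0 
 * s1   s2  s1  s1 
 * s2   s3  s2  s2 
 * s3   s4  s3  s3 
 * s4   s5  s4  s4 
   s5   s5  s5  s5 
(> = start, * = accepting)

start=s0 accept=s0,s1,s2,s3,s4 s0-a->s1 s0-b->s0 s0-c->s0 s1-a->s2 s1-b->s1 s1-c->s1 s2-a->s3 s2-b->s2 s2-c->s2 s3-a->s4 s3-b->s3 s3-c->s3 s4-a->s5 s4-b->s4 s4-c->s4 s5-a->s5 s5-b->s5 s5-c->s5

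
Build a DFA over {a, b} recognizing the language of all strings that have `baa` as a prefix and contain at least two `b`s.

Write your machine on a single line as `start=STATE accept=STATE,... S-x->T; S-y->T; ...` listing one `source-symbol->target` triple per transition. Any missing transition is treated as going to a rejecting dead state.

Build one automaton per condition and run them in lockstep. One (5 states) tracks whether the input so far still matches the prefix `baa`; the other (4 states) tracks the count of `b`s, saturating at 3. Each combined state is a pair, one component from each; accept when both components accept. Minimizing collapses redundant product states.
With 6 states:
        a   b  
>  s0   s1  s2 
   s1   s1  s1 
   s2   s3  s1 
   s3   s4  s1 
   s4   s4  s5 
 * s5   s5  s5 
(> = start, * = accepting)

start=s0; accept=s5; s0-a->s1; s0-b->s2; s1-a->s1; s1-b->s1; s2-a->s3; s2-b->s1; s3-a->s4; s3-b->s1; s4-a->s4; s4-b->s5; s5-a->s5; s5-b->s5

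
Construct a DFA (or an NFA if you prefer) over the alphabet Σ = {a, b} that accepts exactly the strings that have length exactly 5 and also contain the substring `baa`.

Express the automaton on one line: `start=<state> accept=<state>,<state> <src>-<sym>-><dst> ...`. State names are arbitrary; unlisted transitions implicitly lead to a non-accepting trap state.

Build one automaton per condition and run them in lockstep. One (7 states) tracks the input length, saturating at 6; the other (4 states) tracks whether and how much of `baa` has been seen. Each combined state is a pair, one component from each; accept when both components accept. Equivalent product states are then merged.
A 13-state machine:
          a    b  
>  q0     q1   q2 
   q1     q3   q4 
   q2     q5   q4 
   q3     q6   q7 
   q4     q8   q7 
   q5     q9   q7 
   q6     q6   q6 
   q7    q10   q6 
   q8    q11   q6 
   q9    q11  q11 
   q10   q12   q6 
   q11   q12  q12 
 * q12    q6   q6 
(> = start, * = accepting)

start=q0 accept=q12 q0-a->q1 q0-b->q2 q1-a->q3 q1-b->q4 q2-a->q5 q2-b->q4 q3-a->q6 q3-b->q7 q4-a->q8 q4-b->q7 q5-a->q9 q5-b->q7 q6-a->q6 q6-b->q6 q7-a->q10 q7-b->q6 q8-a->q11 q8-b->q6 q9-a->q11 q9-b->q11 q10-a->q12 q10-b->q6 q11-a->q12 q11-b->q12 q12-a->q6 q12-b->q6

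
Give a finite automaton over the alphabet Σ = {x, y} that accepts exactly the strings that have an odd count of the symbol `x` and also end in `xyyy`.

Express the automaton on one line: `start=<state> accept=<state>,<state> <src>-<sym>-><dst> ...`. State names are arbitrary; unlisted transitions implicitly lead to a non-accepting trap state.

start=q0 accept=q4 q0-x->q1 q0-y->q0 q1-x->q0 q1-y->q2 q2-x->q0 q2-y->q3 q3-x->q0 q3-y->q4 q4-x->q0 q4-y->q5 q5-x->q0 q5-y->q5

Run two small machines in parallel and take their product. The first has 2 states tracking the count of `x`s modulo 2; the second has 5 states tracking how much of the suffix `xyyy` has currently been matched. A product state is a pair (one from each), accepting exactly when both do. Equivalent product states are then merged.
        x   y  
>  q0   q1  q0 
   q1   q0  q2 
   q2   q0  q3 
   q3   q0  q4 
 * q4   q0  q5 
   q5   q0  q5 
(> = start, * = accepting)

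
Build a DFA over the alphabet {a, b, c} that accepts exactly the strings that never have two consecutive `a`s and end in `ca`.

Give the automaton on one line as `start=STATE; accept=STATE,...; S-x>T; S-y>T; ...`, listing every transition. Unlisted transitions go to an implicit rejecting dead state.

Handle the two conditions separately and then intersect. The first has 3 states tracking partial matches of the forbidden pattern `aa`; the second has 3 states tracking how much of the suffix `ca` has currently been matched. A product state is a pair (one from each), accepting exactly when both do.
        a   b   c  
>  q0   q1  q0  q2 
   q1   q3  q0  q2 
   q2   q4  q0  q2 
   q3   q3  q3  q5 
 * q4   q3  q0  q2 
   q5   q6  q3  q5 
   q6   q3  q3  q5 
(> = start, * = accepting)

start=q0; accept=q4; q0-a>q1; q0-b>q0; q0-c>q2; q1-a>q3; q1-b>q0; q1-c>q2; q2-a>q4; q2-b>q0; q2-c>q2; q3-a>q3; q3-b>q3; q3-c>q5; q4-a>q3; q4-b>q0; q4-c>q2; q5-a>q6; q5-b>q3; q5-c>q5; q6-a>q3; q6-b>q3; q6-c>q5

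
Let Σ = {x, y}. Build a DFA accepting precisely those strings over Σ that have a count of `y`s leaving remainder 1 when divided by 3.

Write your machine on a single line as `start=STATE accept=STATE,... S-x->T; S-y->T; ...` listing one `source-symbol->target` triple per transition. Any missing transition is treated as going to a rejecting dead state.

Keep the running count of `y`s modulo 3: each `y` advances along the cycle q0 → q1 → q2 → q0 while other symbols loop. Accept at q1.
        x   y  
>  q0   q0  q1 
 * q1   q1  q2 
   q2   q2  q0 
(> = start, * = accepting)

start=q0; accept=q1; q0-x->q0; q0-y->q1; q1-x->q1; q1-y->q2; q2-x->q2; q2-y->q0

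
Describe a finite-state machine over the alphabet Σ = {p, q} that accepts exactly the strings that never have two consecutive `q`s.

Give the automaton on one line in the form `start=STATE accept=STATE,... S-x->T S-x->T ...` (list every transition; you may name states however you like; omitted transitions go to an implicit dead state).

Track partial matches of the forbidden pattern `qq`. State S2 is a dead state reached once `qq` has occurred; every other state accepts. S0 means no part of `qq` is currently matched.
A 3-state machine:
        p   q  
>* S0   S0  S1 
 * S1   S0  S2 
   S2   S2  S2 
(> = start, * = accepting)

start=S0 accept=S0,S1 S0-p->S0 S0-q->S1 S1-p->S0 S1-q->S2 S2-p->S2 S2-q->S2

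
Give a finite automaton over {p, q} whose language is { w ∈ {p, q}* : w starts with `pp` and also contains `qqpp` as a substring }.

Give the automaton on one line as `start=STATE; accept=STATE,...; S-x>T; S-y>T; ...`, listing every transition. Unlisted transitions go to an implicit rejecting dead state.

start=S0; accept=S11; S0-p>S1; S0-q>S2; S1-p>S3; S1-q>S2; S2-p>S4; S2-q>S5; S3-p>S3; S3-q>S6; S4-p>S4; S4-q>S2; S5-p>S7; S5-q>S5; S6-p>S3; S6-q>S8; S7-p>S9; S7-q>S2; S8-p>S10; S8-q>S8; S9-p>S9; S9-q>S9; S10-p>S11; S10-q>S6; S11-p>S11; S11-q>S11

Handle the two conditions separately and then intersect. The first has 4 states tracking whether the input so far still matches the prefix `pp`; the second has 5 states tracking whether and how much of `qqpp` has been seen. A product state is a pair (one from each), accepting exactly when both do.
With 12 states:
          p    q  
>  S0     S1   S2 
   S1     S3   S2 
   S2     S4   S5 
   S3     S3   S6 
   S4     S4   S2 
   S5     S7   S5 
   S6     S3   S8 
   S7     S9   S2 
   S8    S10   S8 
   S9     S9   S9 
   S10   S11   S6 
 * S11   S11  S11 
(> = start, * = accepting)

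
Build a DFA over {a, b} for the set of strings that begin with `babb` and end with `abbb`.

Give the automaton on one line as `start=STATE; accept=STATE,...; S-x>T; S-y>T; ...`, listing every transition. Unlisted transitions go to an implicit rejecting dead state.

start=q0; accept=q11; q0-a>q1; q0-b>q2; q1-a>q1; q1-b>q3; q2-a>q4; q2-b>q5; q3-a>q1; q3-b>q6; q4-a>q1; q4-b>q7; q5-a>q1; q5-b>q5; q6-a>q1; q6-b>q8; q7-a>q1; q7-b>q9; q8-a>q1; q8-b>q5; q9-a>q10; q9-b>q11; q10-a>q10; q10-b>q12; q11-a>q10; q11-b>q13; q12-a>q10; q12-b>q9; q13-a>q10; q13-b>q13

Build one automaton per condition and run them in lockstep. The first has 6 states tracking whether the input so far still matches the prefix `babb`; the second has 5 states tracking how much of the suffix `abbb` has currently been matched. A product state is a pair (one from each), accepting exactly when both do.
          a    b  
>  q0     q1   q2 
   q1     q1   q3 
   q2     q4   q5 
   q3     q1   q6 
   q4     q1   q7 
   q5     q1   q5 
   q6     q1   q8 
   q7     q1   q9 
   q8     q1   q5 
   q9    q10  q11 
   q10   q10  q12 
 * q11   q10  q13 
   q12   q10   q9 
   q13   q10  q13 
(> = start, * = accepting)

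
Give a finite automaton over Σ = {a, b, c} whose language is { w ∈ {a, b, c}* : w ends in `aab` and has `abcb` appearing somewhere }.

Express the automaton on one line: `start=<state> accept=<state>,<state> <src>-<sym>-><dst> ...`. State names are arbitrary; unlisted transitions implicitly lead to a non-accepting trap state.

Run two small machines in parallel and take their product. The first has 4 states tracking how much of the suffix `aab` has currently been matched; the second has 5 states tracking whether and how much of `abcb` has been seen. A product state is a pair (one from each), accepting exactly when both do.
        a   b   c  
>  s0   s1  s0  s0 
   s1   s2  s3  s0 
   s2   s2  s4  s0 
   s3   s1  s0  s5 
   s4   s1  s0  s5 
   s5   s1  s6  s0 
   s6   s7  s6  s6 
   s7   s8  s6  s6 
   s8   s8  s9  s6 
 * s9   s7  s6  s6 
(> = start, * = accepting)

start=s0 accept=s9 s0-a->s1 s0-b->s0 s0-c->s0 s1-a->s2 s1-b->s3 s1-c->s0 s2-a->s2 s2-b->s4 s2-c->s0 s3-a->s1 s3-b->s0 s3-c->s5 s4-a->s1 s4-b->s0 s4-c->s5 s5-a->s1 s5-b->s6 s5-c->s0 s6-a->s7 s6-b->s6 s6-c->s6 s7-a->s8 s7-b->s6 s7-c->s6 s8-a->s8 s8-b->s9 s8-c->s6 s9-a->s7 s9-b->s6 s9-c->s6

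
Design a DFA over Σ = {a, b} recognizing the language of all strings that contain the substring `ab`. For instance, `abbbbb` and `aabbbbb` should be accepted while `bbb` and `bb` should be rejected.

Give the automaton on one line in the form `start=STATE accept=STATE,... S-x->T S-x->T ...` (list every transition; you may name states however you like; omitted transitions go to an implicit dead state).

States q0..q1 record the length of the longest prefix of `ab` that matches the current input suffix. Reaching q2 means `ab` has been seen, and we stay there forever. Accept from q2.
With 3 states:
        a   b  
>  q0   q1  q0 
   q1   q1  q2 
 * q2   q2  q2 
(> = start, * = accepting)

start=q0 accept=q2 q0-a->q1 q0-b->q0 q1-a->q1 q1-b->q2 q2-a->q2 q2-b->q2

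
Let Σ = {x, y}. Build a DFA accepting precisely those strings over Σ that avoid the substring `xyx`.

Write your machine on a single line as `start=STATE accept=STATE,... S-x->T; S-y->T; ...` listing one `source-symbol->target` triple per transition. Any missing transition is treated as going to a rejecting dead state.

This is the complement of 'contains `xyx`'. Use the same substring-matching states — A through D holding how much of `xyx` has just been matched — but flip the accepting set: everything except the trap D accepts.
       x  y 
>* A   B  A 
 * B   B  C 
 * C   D  A 
   D   D  D 
(> = start, * = accepting)

start=A; accept=A,B,C; A-x->B; A-y->A; B-x->B; B-y->C; C-x->D; C-y->A; D-x->D; D-y->D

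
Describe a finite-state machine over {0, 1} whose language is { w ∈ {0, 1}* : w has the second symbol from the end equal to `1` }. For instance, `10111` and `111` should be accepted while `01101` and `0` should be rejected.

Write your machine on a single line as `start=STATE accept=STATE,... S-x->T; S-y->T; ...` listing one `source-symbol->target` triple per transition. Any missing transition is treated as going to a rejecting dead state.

start=q0; accept=q5,q6; q0-0->q1; q0-1->q2; q1-0->q3; q1-1->q4; q2-0->q5; q2-1->q6; q3-0->q3; q3-1->q4; q4-0->q5; q4-1->q6; q5-0->q3; q5-1->q4; q6-0->q5; q6-1->q6

A DFA must remember the last 2 symbols (since which symbol is second-to-last isn't known until the input ends). Use one state per possible window of the last ≤2 symbols; accept from those whose window starts with `1`.
7 states suffice.
        0   1  
>  q0   q1  q2 
   q1   q3  q4 
   q2   q5  q6 
   q3   q3  q4 
   q4   q5  q6 
 * q5   q3  q4 
 * q6   q5  q6 
(> = start, * = accepting)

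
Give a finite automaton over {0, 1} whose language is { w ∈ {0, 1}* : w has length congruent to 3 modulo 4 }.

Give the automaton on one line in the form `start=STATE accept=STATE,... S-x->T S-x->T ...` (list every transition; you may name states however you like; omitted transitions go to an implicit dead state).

start=S0 accept=S3 S0-0->S1 S0-1->S1 S1-0->S2 S1-1->S2 S2-0->S3 S2-1->S3 S3-0->S0 S3-1->S0

Count input length modulo 4: every symbol advances one step around the cycle S0 → S1 → S2 → S3 → S0. Accept at S3.
4 states suffice.
        0   1  
>  S0   S1  S1 
   S1   S2  S2 
   S2   S3  S3 
 * S3   S0  S0 
(> = start, * = accepting)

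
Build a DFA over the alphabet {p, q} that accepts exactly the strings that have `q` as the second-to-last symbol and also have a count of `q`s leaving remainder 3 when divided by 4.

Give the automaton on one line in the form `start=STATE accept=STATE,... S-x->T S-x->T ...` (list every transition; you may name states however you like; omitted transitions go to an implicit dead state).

start=S0 accept=S4,S6 S0-p->S0 S0-q->S1 S1-p->S1 S1-q->S2 S2-p->S3 S2-q->S4 S3-p->S3 S3-q->S5 S4-p->S6 S4-q->S0 S5-p->S6 S5-q->S0 S6-p->S7 S6-q->S0 S7-p->S7 S7-q->S0

Run two small machines in parallel and take their product. The first has 7 states tracking the last 2 symbols read; the second has 4 states tracking the count of `q`s modulo 4. A product state is a pair (one from each), accepting exactly when both do. After merging equivalent states the machine shrinks.
With 8 states:
        p   q  
>  S0   S0  S1 
   S1   S1  S2 
   S2   S3  S4 
   S3   S3  S5 
 * S4   S6  S0 
   S5   S6  S0 
 * S6   S7  S0 
   S7   S7  S0 
(> = start, * = accepting)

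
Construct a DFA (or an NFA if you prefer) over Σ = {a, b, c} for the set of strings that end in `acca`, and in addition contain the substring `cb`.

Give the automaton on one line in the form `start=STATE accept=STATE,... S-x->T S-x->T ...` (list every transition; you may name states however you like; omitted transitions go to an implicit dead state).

Run two small machines in parallel and take their product. The first has 5 states tracking how much of the suffix `acca` has currently been matched; the second has 3 states tracking whether and how much of `cb` has been seen. A product state is a pair (one from each), accepting exactly when both do. Equivalent product states are then merged.
A 7-state machine:
        a   b   c  
>  s0   s0  s0  s1 
   s1   s0  s2  s1 
   s2   s3  s2  s2 
   s3   s3  s2  s4 
   s4   s3  s2  s5 
   s5   s6  s2  s2 
 * s6   s3  s2  s4 
(> = start, * = accepting)

start=s0 accept=s6 s0-a->s0 s0-b->s0 s0-c->s1 s1-a->s0 s1-b->s2 s1-c->s1 s2-a->s3 s2-b->s2 s2-c->s2 s3-a->s3 s3-b->s2 s3-c->s4 s4-a->s3 s4-b->s2 s4-c->s5 s5-a->s6 s5-b->s2 s5-c->s2 s6-a->s3 s6-b->s2 s6-c->s4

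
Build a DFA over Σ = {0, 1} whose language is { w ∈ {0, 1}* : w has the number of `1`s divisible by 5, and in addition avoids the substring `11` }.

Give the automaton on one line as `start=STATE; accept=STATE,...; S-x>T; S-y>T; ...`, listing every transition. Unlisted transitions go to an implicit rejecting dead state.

Build one automaton per condition and run them in lockstep. The first has 5 states tracking the count of `1`s modulo 5; the second has 3 states tracking partial matches of the forbidden pattern `11`. A product state is a pair (one from each), accepting exactly when both do.
15 states suffice.
          0    1  
>* q0     q0   q1 
   q1     q2   q3 
   q2     q2   q4 
   q3     q3   q5 
   q4     q6   q5 
   q5     q5   q7 
   q6     q6   q8 
   q7     q7   q9 
   q8    q10   q7 
   q9     q9  q11 
   q10   q10  q12 
   q11   q11   q3 
   q12   q13   q9 
   q13   q13  q14 
 * q14    q0  q11 
(> = start, * = accepting)

start=q0; accept=q0,q14; q0-0>q0; q0-1>q1; q1-0>q2; q1-1>q3; q2-0>q2; q2-1>q4; q3-0>q3; q3-1>q5; q4-0>q6; q4-1>q5; q5-0>q5; q5-1>q7; q6-0>q6; q6-1>q8; q7-0>q7; q7-1>q9; q8-0>q10; q8-1>q7; q9-0>q9; q9-1>q11; q10-0>q10; q10-1>q12; q11-0>q11; q11-1>q3; q12-0>q13; q12-1>q9; q13-0>q13; q13-1>q14; q14-0>q0; q14-1>q11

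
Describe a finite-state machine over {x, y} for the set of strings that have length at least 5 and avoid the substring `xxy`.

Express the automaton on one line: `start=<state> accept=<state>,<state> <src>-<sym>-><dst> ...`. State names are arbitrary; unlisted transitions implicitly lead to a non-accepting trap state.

start=S0 accept=S13,S14,S15 S0-x->S1 S0-y->S2 S1-x->S3 S1-y->S4 S2-x->S5 S2-y->S4 S3-x->S6 S3-y->S7 S4-x->S8 S4-y->S9 S5-x->S6 S5-y->S9 S6-x->S10 S6-y->S7 S7-x->S7 S7-y->S7 S8-x->S10 S8-y->S11 S9-x->S12 S9-y->S11 S10-x->S13 S10-y->S7 S11-x->S14 S11-y->S15 S12-x->S13 S12-y->S15 S13-x->S13 S13-y->S7 S14-x->S13 S14-y->S15 S15-x->S14 S15-y->S15

Run two small machines in parallel and take their product. One (7 states) tracks the input length, saturating at 6; the other (4 states) tracks partial matches of the forbidden pattern `xxy`. Each combined state is a pair, one component from each; accept when both components accept. Equivalent product states are then merged.
A 16-state machine:
          x    y  
>  S0     S1   S2 
   S1     S3   S4 
   S2     S5   S4 
   S3     S6   S7 
   S4     S8   S9 
   S5     S6   S9 
   S6    S10   S7 
   S7     S7   S7 
   S8    S10  S11 
   S9    S12  S11 
   S10   S13   S7 
   S11   S14  S15 
   S12   S13  S15 
 * S13   S13   S7 
 * S14   S13  S15 
 * S15   S14  S15 
(> = start, * = accepting)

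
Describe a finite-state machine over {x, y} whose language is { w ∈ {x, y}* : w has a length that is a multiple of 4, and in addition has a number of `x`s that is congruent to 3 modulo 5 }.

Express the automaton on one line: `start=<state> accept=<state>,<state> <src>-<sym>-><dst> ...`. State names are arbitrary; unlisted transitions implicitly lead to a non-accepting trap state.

Run two small machines in parallel and take their product. The first has 4 states tracking the input length modulo 4; the second has 5 states tracking the count of `x`s modulo 5. A product state is a pair (one from each), accepting exactly when both do.
With 20 states:
          x    y  
>  q0     q1   q2 
   q1     q3   q4 
   q2     q4   q5 
   q3     q6   q7 
   q4     q7   q8 
   q5     q8   q9 
   q6    q10  q11 
   q7    q11  q12 
   q8    q12  q13 
   q9    q13   q0 
   q10    q2  q14 
 * q11   q14  q15 
   q12   q15  q16 
   q13   q16   q1 
   q14    q5  q17 
   q15   q17  q18 
   q16   q18   q3 
   q17    q9  q19 
   q18   q19   q6 
   q19    q0  q10 
(> = start, * = accepting)

start=q0 accept=q11 q0-x->q1 q0-y->q2 q1-x->q3 q1-y->q4 q2-x->q4 q2-y->q5 q3-x->q6 q3-y->q7 q4-x->q7 q4-y->q8 q5-x->q8 q5-y->q9 q6-x->q10 q6-y->q11 q7-x->q11 q7-y->q12 q8-x->q12 q8-y->q13 q9-x->q13 q9-y->q0 q10-x->q2 q10-y->q14 q11-x->q14 q11-y->q15 q12-x->q15 q12-y->q16 q13-x->q16 q13-y->q1 q14-x->q5 q14-y->q17 q15-x->q17 q15-y->q18 q16-x->q18 q16-y->q3 q17-x->q9 q17-y->q19 q18-x->q19 q18-y->q6 q19-x->q0 q19-y->q10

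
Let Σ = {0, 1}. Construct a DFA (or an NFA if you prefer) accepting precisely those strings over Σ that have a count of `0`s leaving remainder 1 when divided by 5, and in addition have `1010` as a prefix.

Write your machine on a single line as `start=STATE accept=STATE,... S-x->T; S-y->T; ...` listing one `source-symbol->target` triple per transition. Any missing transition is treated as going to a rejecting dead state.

start=q0; accept=q13; q0-0->q1; q0-1->q2; q1-0->q3; q1-1->q1; q2-0->q4; q2-1->q5; q3-0->q6; q3-1->q3; q4-0->q3; q4-1->q7; q5-0->q1; q5-1->q5; q6-0->q8; q6-1->q6; q7-0->q9; q7-1->q1; q8-0->q5; q8-1->q8; q9-0->q10; q9-1->q9; q10-0->q11; q10-1->q10; q11-0->q12; q11-1->q11; q12-0->q13; q12-1->q12; q13-0->q9; q13-1->q13

Build one automaton per condition and run them in lockstep. The first has 5 states tracking the count of `0`s modulo 5; the second has 6 states tracking whether the input so far still matches the prefix `1010`. A product state is a pair (one from each), accepting exactly when both do.
With 14 states:
          0    1  
>  q0     q1   q2 
   q1     q3   q1 
   q2     q4   q5 
   q3     q6   q3 
   q4     q3   q7 
   q5     q1   q5 
   q6     q8   q6 
   q7     q9   q1 
   q8     q5   q8 
   q9    q10   q9 
   q10   q11  q10 
   q11   q12  q11 
   q12   q13  q12 
 * q13    q9  q13 
(> = start, * = accepting)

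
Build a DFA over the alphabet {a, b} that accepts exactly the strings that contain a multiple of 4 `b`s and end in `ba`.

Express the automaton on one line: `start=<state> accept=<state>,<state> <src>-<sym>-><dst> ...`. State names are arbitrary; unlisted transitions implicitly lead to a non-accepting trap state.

start=q0 accept=q11 q0-a->q0 q0-b->q1 q1-a->q2 q1-b->q3 q2-a->q4 q2-b->q3 q3-a->q5 q3-b->q6 q4-a->q4 q4-b->q3 q5-a->q7 q5-b->q6 q6-a->q8 q6-b->q9 q7-a->q7 q7-b->q6 q8-a->q10 q8-b->q9 q9-a->q11 q9-b->q1 q10-a->q10 q10-b->q9 q11-a->q0 q11-b->q1

Build one automaton per condition and run them in lockstep. One (4 states) tracks the count of `b`s modulo 4; the other (3 states) tracks how much of the suffix `ba` has currently been matched. Each combined state is a pair, one component from each; accept when both components accept.
With 12 states:
          a    b  
>  q0     q0   q1 
   q1     q2   q3 
   q2     q4   q3 
   q3     q5   q6 
   q4     q4   q3 
   q5     q7   q6 
   q6     q8   q9 
   q7     q7   q6 
   q8    q10   q9 
   q9    q11   q1 
   q10   q10   q9 
 * q11    q0   q1 
(> = start, * = accepting)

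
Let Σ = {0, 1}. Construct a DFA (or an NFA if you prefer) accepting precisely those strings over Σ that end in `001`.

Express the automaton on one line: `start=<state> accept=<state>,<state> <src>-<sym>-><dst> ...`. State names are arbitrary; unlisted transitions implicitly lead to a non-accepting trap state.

Let each state record the length of the longest suffix of the input read so far that is also a prefix of `001`. q1 means the last symbol is `0`; q2 means the last 2 symbols are `00`; q3 means the last 3 symbols are `001`. Accept only at q3, where the string currently ends in `001`.
With 4 states:
        0   1  
>  q0   q1  q0 
   q1   q2  q0 
   q2   q2  q3 
 * q3   q1  q0 
(> = start, * = accepting)

start=q0 accept=q3 q0-0->q1 q0-1->q0 q1-0->q2 q1-1->q0 q2-0->q2 q2-1->q3 q3-0->q1 q3-1->q0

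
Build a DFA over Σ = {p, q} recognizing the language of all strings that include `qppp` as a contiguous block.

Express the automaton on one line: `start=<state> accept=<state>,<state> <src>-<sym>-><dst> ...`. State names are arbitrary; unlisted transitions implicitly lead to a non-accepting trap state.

States A..D record the length of the longest prefix of `qppp` that matches the current input suffix. Reaching E means `qppp` has been seen, and we stay there forever. Accept from E.
       p  q 
>  A   A  B 
   B   C  B 
   C   D  B 
   D   E  B 
 * E   E  E 
(> = start, * = accepting)

start=A accept=E A-p->A A-q->B B-p->C B-q->B C-p->D C-q->B D-p->E D-q->B E-p->E E-q->E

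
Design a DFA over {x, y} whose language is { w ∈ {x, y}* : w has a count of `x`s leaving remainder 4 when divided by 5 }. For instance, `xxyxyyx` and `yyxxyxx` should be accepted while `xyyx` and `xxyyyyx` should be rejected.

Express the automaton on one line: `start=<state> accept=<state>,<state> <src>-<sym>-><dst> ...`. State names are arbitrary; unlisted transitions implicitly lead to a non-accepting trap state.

The only thing that matters is how many `x`s have appeared, reduced mod 5. Use one state per residue: q0 for 0, …, q4 for 4. Reading `x` moves to the next residue; anything else stays put. q4 is accepting.
With 5 states:
        x   y  
>  q0   q1  q0 
   q1   q2  q1 
   q2   q3  q2 
   q3   q4  q3 
 * q4   q0  q4 
(> = start, * = accepting)

start=q0 accept=q4 q0-x->q1 q0-y->q0 q1-x->q2 q1-y->q1 q2-x->q3 q2-y->q2 q3-x->q4 q3-y->q3 q4-x->q0 q4-y->q4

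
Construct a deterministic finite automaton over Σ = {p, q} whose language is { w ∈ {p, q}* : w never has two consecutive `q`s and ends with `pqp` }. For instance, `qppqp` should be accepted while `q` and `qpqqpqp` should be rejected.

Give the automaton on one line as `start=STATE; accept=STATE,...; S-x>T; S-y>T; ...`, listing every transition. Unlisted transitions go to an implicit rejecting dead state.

start=A; accept=F; A-p>B; A-q>C; B-p>B; B-q>D; C-p>B; C-q>E; D-p>F; D-q>E; E-p>E; E-q>E; F-p>B; F-q>D

Build one automaton per condition and run them in lockstep. One (3 states) tracks partial matches of the forbidden pattern `qq`; the other (4 states) tracks how much of the suffix `pqp` has currently been matched. Each combined state is a pair, one component from each; accept when both components accept. Equivalent product states are then merged.
6 states suffice.
       p  q 
>  A   B  C 
   B   B  D 
   C   B  E 
   D   F  E 
   E   E  E 
 * F   B  D 
(> = start, * = accepting)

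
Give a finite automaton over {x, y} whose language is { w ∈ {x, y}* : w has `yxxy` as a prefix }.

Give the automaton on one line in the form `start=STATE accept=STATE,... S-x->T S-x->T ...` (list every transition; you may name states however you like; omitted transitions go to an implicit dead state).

start=q0 accept=q4 q0-x->q5 q0-y->q1 q1-x->q2 q1-y->q5 q2-x->q3 q2-y->q5 q3-x->q5 q3-y->q4 q4-x->q4 q4-y->q4 q5-x->q5 q5-y->q5

Walk along `yxxy` while the input agrees: from q0 take `y` to q1, and so on. Any deviation drops to the rejecting sink q5. Once q4 is reached the prefix is confirmed and every continuation is accepted.
With 6 states:
        x   y  
>  q0   q5  q1 
   q1   q2  q5 
   q2   q3  q5 
   q3   q5  q4 
 * q4   q4  q4 
   q5   q5  q5 
(> = start, * = accepting)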